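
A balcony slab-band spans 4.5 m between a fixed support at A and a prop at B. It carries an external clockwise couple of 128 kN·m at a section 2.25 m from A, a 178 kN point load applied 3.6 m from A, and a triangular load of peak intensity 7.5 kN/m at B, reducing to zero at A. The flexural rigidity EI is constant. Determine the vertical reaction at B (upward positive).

R_B = 166.6 kN

Choose R_B as the redundant. The primary structure is the cantilever fixed at A.
Free-end deflection of the primary structure under the applied loading (downward +):
  clockwise couple 128 at a = 2.25: M₀a(2L − a)/(2EI) = 972/EI
  point load 178 at a = 3.6: Pa²(3L − a)/(6EI) = 3806/EI
  triangular load, peak 7.5 at the free end: 11w₀L⁴/(120EI) = 281.9/EI
  δ_0 = 5060/EI
Tip deflection under a unit load at B: L³/(3EI) = 30.38/EI.
The prop prevents deflection at B: R_B = δ_0/δ_{BB} = 5060/30.38 = 166.6 kN.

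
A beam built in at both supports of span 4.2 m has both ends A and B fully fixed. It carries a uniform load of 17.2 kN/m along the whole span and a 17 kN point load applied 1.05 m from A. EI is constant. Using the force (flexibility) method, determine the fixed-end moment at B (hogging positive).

Take the two fixed-end moments M_A, M_B as redundants; the released structure is the simple span AB.
End rotations of the released simple span under the applied load (×1/EI):
  at A: UDL 17.2: wL³/(24EI) = 53.1/EI
  at B: UDL 17.2: wL³/(24EI) = 53.1/EI
  at A: point load 17 at a = 1.05: Pab(L + b)/(6LEI) = 16.4/EI
  at B: point load 17 at a = 1.05: Pab(L + a)/(6LEI) = 11.71/EI
  θ_A0 = 69.5/EI,  θ_B0 = 64.81/EI
Flexibility coefficients: a unit moment at one end gives L/(3EI) there and L/(6EI) at the far end, so f₁₁ = f₂₂ = 1.4/EI and f₁₂ = f₂₁ = 0.7/EI.
Compatibility — zero rotation at each built-in end:
  1.4 M_A + 0.7 M_B = 69.5
  0.7 M_A + 1.4 M_B = 64.81
Solving the pair gives M_A = 35.32 kN·m and M_B = 28.63 kN·m (hogging).

M_B = 28.63 kN·m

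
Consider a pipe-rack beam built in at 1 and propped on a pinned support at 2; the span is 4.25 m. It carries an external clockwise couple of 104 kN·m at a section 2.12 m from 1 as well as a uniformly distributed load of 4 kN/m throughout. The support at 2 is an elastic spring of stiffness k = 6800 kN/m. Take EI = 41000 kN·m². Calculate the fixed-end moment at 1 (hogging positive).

Remove the prop at 2; the released (primary) structure is a cantilever built in at 1.
Deflection at 2 on the released cantilever, summing each load's contribution:
  clockwise couple 104 at a = 2.12: M₀a(2L − a)/(2EI) = 703.3/EI
  UDL 4: wL⁴/(8EI) = 163.1/EI
  δ_0 = 866.5/EI
Tip deflection under a unit load at 2: L³/(3EI) = 25.59/EI.
With EI = 41000 kN·m²: δ_0 = 0.021133 m and δ_{22} = 0.000624 m/kN.
Compatibility — the spring shortens by R_2/k under the reaction it provides: δ_0 − R_2·δ_{22} = R_2/k. With 1/k = 0.000147 m/kN, R_2 = δ_0 / (δ_{22} + 1/k) = 0.021133 / (0.000624 + 0.000147) = 27.4 kN.
Moment equilibrium about 1: M_1 = Σ(load moments about 1) − R_2·L = 140.1 − 27.4×4.25 = 23.66 kN·m.

M_1 = 23.66 kN·m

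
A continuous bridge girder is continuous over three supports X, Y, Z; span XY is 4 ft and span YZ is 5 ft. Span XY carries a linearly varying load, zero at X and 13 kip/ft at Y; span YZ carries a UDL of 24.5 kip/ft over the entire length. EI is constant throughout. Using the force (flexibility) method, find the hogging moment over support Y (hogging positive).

M_Y = 48.7 kip·ft

Insert a hinge at Y; M_Y is the redundant, and each span becomes simply supported.
Discontinuity in slope at Y on the released structure — sum the simple-span end rotations:
  span XY: triangular load, peak 13: w₀L³/(45EI) = 18.49/EI
  span YZ: UDL 24.5: wL³/(24EI) = 127.6/EI
  relative rotation θ_0 = (18.49 + 127.6)/EI = 146.1/EI
A unit hogging moment at Y produces rotation L₁/(3EI) + L₂/(3EI) = 3/EI.
Slope continuity at Y: θ_0 = M_Y·3/EI, so M_Y = 146.1/3 = 48.7 kip·ft (hogging).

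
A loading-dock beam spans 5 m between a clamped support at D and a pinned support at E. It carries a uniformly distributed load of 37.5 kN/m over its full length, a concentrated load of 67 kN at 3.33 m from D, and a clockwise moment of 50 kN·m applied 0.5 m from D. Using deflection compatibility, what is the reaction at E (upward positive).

R_E = 107.8 kN

Take the reaction at E as the redundant and release it; the primary structure is a cantilever fixed at D.
Free-end deflection of the primary structure under the applied loading (downward +):
  UDL 37.5: wL⁴/(8EI) = 2930/EI
  point load 67 at a = 3.33: Pa²(3L − a)/(6EI) = 1445/EI
  clockwise couple 50 at a = 0.5: M₀a(2L − a)/(2EI) = 118.8/EI
  δ_0 = 4493/EI
Tip deflection under a unit load at E: L³/(3EI) = 41.67/EI.
Compatibility at E: δ_0 − R_E·δ_{EE} = 0, so R_E = 4493/41.67 = 107.8 kN.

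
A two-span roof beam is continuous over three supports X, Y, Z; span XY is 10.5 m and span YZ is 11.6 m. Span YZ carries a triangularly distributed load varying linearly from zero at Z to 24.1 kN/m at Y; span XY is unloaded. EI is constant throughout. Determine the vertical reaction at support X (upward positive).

R_X = -10.81 kN

Release continuity at Y by inserting a hinge; the redundant is the internal moment M_Y. The primary structure is two simply-supported spans XY and YZ.
Discontinuity in slope at Y on the released structure — sum the simple-span end rotations:
  span YZ: triangular load, peak 24.1: w₀L³/(45EI) = 835.9/EI
  relative rotation θ_0 = (0 + 835.9)/EI = 835.9/EI
A unit hogging moment at Y produces rotation L₁/(3EI) + L₂/(3EI) = 7.367/EI.
Slope continuity at Y: θ_0 = M_Y·7.367/EI, so M_Y = 835.9/7.367 = 113.5 kN·m (hogging).
Span XY, ΣM about X with M_Y applied at Y: R_Y^{XY}·10.5 = 0 + 113.5, so R_Y^{XY} = 10.81 kN and R_X = 0 − 10.81 = -10.81 kN.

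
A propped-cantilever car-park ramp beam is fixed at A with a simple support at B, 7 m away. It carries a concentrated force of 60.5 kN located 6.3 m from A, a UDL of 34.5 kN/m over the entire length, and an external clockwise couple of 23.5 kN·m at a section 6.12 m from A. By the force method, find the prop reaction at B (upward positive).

R_B = 147 kN

Choose R_B as the redundant. The primary structure is the cantilever fixed at A.
Primary-structure tip deflection at B by superposition:
  point load 60.5 at a = 6.3: Pa²(3L − a)/(6EI) = 5883/EI
  UDL 34.5: wL⁴/(8EI) = 10354/EI
  clockwise couple 23.5 at a = 6.12: M₀a(2L − a)/(2EI) = 566.7/EI
  δ_0 = 16804/EI
Tip deflection under a unit load at B: L³/(3EI) = 114.3/EI.
Compatibility at B: δ_0 − R_B·δ_{BB} = 0, so R_B = 16804/114.3 = 147 kN.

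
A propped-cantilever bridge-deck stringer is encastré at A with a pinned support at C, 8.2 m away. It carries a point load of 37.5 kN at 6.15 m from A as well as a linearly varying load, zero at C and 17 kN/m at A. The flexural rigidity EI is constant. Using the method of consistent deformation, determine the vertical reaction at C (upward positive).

R_C = 37.67 kN

Take the reaction at C as the redundant and release it; the primary structure is a cantilever fixed at A.
Downward deflection at the released point C due to the loads:
  point load 37.5 at a = 6.15: Pa²(3L − a)/(6EI) = 4361/EI
  triangular load, peak 17 at the fixed end: w₀L⁴/(30EI) = 2562/EI
  δ_0 = 6923/EI
Tip deflection under a unit load at C: L³/(3EI) = 183.8/EI.
Compatibility at C: δ_0 − R_C·δ_{CC} = 0, so R_C = 6923/183.8 = 37.67 kN.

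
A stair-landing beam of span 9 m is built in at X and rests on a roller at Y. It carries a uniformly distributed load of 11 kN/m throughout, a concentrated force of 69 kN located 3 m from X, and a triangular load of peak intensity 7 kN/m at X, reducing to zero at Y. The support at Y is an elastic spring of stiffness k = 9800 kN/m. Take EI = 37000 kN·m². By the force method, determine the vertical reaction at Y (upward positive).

R_Y = 52.83 kN

Choose R_Y as the redundant. The primary structure is the cantilever fixed at X.
Free-end deflection of the primary structure under the applied loading (downward +):
  UDL 11: wL⁴/(8EI) = 9021/EI
  point load 69 at a = 3: Pa²(3L − a)/(6EI) = 2484/EI
  triangular load, peak 7 at the fixed end: w₀L⁴/(30EI) = 1531/EI
  δ_0 = 13036/EI
Tip deflection under a unit load at Y: L³/(3EI) = 243/EI.
With EI = 37000 kN·m²: δ_0 = 0.35233 m and δ_{YY} = 0.006568 m/kN.
Compatibility — the spring shortens by R_Y/k under the reaction it provides: δ_0 − R_Y·δ_{YY} = R_Y/k. With 1/k = 0.000102 m/kN, R_Y = δ_0 / (δ_{YY} + 1/k) = 0.35233 / (0.006568 + 0.000102) = 52.83 kN.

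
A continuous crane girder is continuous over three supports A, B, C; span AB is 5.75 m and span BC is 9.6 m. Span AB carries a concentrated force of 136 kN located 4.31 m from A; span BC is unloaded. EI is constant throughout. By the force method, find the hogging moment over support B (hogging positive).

M_B = 48.1 kN·m

Release continuity at B by inserting a hinge; the redundant is the internal moment M_B. The primary structure is two simply-supported spans AB and BC.
Discontinuity in slope at B on the released structure — sum the simple-span end rotations:
  span AB: point load 136 at a = 4.31: Pab(L + a)/(6LEI) = 246.1/EI
  relative rotation θ_0 = (246.1 + 0)/EI = 246.1/EI
A unit hogging moment at B produces rotation L₁/(3EI) + L₂/(3EI) = 5.117/EI.
Slope continuity at B: θ_0 = M_B·5.117/EI, so M_B = 246.1/5.117 = 48.1 kN·m (hogging).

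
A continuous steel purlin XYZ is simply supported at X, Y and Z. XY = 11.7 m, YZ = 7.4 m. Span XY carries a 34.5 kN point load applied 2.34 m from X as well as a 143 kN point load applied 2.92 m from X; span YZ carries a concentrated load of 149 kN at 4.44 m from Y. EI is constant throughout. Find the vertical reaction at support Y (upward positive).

R_Y = 149.7 kN

Take M_Y as the redundant. Released structure: two simple spans XY and YZ with a hinge at Y.
End slopes at the hinge Y, treating each span as simply supported:
  span XY: point load 34.5 at a = 2.34: Pab(L + a)/(6LEI) = 151.1/EI
  span XY: point load 143 at a = 2.92: Pab(L + a)/(6LEI) = 763.5/EI
  span YZ: point load 149 at a = 4.44: Pab(L + b)/(6LEI) = 456.9/EI
  relative rotation θ_0 = (914.7 + 456.9)/EI = 1372/EI
A unit hogging moment at Y produces rotation L₁/(3EI) + L₂/(3EI) = 6.367/EI.
Compatibility: M_Y·(L₁+L₂)/(3EI) = θ_0, giving M_Y = 215.4 kN·m (hogging).
Span XY, ΣM about X with M_Y applied at Y: R_Y^{XY}·11.7 = 498.3 + 215.4, so R_Y^{XY} = 61 kN and R_X = 177.5 − 61 = 116.5 kN.
Span YZ, ΣM about Z: R_Y^{YZ}·7.4 = 441 + 215.4, so R_Y^{YZ} = 88.71 kN and R_Z = 149 − 88.71 = 60.29 kN.
R_Y = 61 + 88.71 = 149.7 kN.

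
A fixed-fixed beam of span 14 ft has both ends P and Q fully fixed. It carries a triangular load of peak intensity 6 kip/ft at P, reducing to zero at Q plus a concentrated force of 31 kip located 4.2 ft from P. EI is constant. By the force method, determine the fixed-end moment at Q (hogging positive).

M_Q = 66.54 kip·ft

Take the two fixed-end moments M_P, M_Q as redundants; the released structure is the simple span PQ.
On the primary (simply-supported) span, the end slopes from the loading are:
  at P: triangular load, peak 6: w₀L³/(45EI) = 365.9/EI
  at Q: triangular load, peak 6: 7w₀L³/(360EI) = 320.1/EI
  at P: point load 31 at a = 4.2: Pab(L + b)/(6LEI) = 361.5/EI
  at Q: point load 31 at a = 4.2: Pab(L + a)/(6LEI) = 276.5/EI
  θ_P0 = 727.4/EI,  θ_Q0 = 596.6/EI
Flexibility coefficients: a unit moment at one end gives L/(3EI) there and L/(6EI) at the far end, so f₁₁ = f₂₂ = 4.667/EI and f₁₂ = f₂₁ = 2.333/EI.
Compatibility — zero rotation at each built-in end:
  4.667 M_P + 2.333 M_Q = 727.4
  2.333 M_P + 4.667 M_Q = 596.6
Solving the pair gives M_P = 122.6 kip·ft and M_Q = 66.54 kip·ft (hogging).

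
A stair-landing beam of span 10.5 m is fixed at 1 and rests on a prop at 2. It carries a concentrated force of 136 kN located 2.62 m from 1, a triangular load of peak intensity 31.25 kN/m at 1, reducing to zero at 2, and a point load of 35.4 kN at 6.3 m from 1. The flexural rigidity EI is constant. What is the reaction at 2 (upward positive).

R_2 = 59.75 kN

Remove the prop at 2; the released (primary) structure is a cantilever built in at 1.
Free-end deflection of the primary structure under the applied loading (downward +):
  point load 136 at a = 2.62: Pa²(3L − a)/(6EI) = 4494/EI
  triangular load, peak 31.25 at the fixed end: w₀L⁴/(30EI) = 12662/EI
  point load 35.4 at a = 6.3: Pa²(3L − a)/(6EI) = 5901/EI
  δ_0 = 23056/EI
Flexibility coefficient — unit upward force at 2: δ_{22} = L³/(3EI) = 385.9/EI.
Compatibility at 2: δ_0 − R_2·δ_{22} = 0, so R_2 = 23056/385.9 = 59.75 kN.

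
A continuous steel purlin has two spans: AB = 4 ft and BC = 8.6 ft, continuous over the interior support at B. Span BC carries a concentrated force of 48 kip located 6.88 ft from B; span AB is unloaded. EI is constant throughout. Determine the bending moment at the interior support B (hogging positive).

M_B = 27.05 kip·ft

Take M_B as the redundant. Released structure: two simple spans AB and BC with a hinge at B.
End slopes at the hinge B, treating each span as simply supported:
  span BC: point load 48 at a = 6.88: Pab(L + b)/(6LEI) = 113.6/EI
  relative rotation θ_0 = (0 + 113.6)/EI = 113.6/EI
A unit hogging moment at B produces rotation L₁/(3EI) + L₂/(3EI) = 4.2/EI.
Compatibility: M_B·(L₁+L₂)/(3EI) = θ_0, giving M_B = 27.05 kip·ft (hogging).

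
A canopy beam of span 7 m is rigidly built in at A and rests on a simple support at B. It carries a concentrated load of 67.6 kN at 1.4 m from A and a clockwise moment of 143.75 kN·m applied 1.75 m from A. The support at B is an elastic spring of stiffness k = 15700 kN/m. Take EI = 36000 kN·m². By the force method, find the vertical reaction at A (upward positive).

R_A = 50.68 kN

Choose R_B as the redundant. The primary structure is the cantilever fixed at A.
Deflection at B on the released cantilever, summing each load's contribution:
  point load 67.6 at a = 1.4: Pa²(3L − a)/(6EI) = 432.8/EI
  clockwise couple 143.75 at a = 1.75: M₀a(2L − a)/(2EI) = 1541/EI
  δ_0 = 1974/EI
Flexibility coefficient — unit upward force at B: δ_{BB} = L³/(3EI) = 114.3/EI.
With EI = 36000 kN·m²: δ_0 = 0.054823 m and δ_{BB} = 0.003176 m/kN.
Compatibility — the spring shortens by R_B/k under the reaction it provides: δ_0 − R_B·δ_{BB} = R_B/k. With 1/k = 0.000064 m/kN, R_B = δ_0 / (δ_{BB} + 1/k) = 0.054823 / (0.003176 + 0.000064) = 16.92 kN.
Vertical equilibrium: R_A = ΣP − R_B = 67.6 − 16.92 = 50.68 kN.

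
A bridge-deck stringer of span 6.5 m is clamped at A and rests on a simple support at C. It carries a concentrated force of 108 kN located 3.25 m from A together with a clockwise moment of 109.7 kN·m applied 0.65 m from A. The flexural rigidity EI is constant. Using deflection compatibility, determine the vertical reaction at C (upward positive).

R_C = 38.56 kN

Take the reaction at C as the redundant and release it; the primary structure is a cantilever fixed at A.
Downward deflection at the released point C due to the loads:
  point load 108 at a = 3.25: Pa²(3L − a)/(6EI) = 3090/EI
  clockwise couple 109.7 at a = 0.65: M₀a(2L − a)/(2EI) = 440.3/EI
  δ_0 = 3530/EI
Tip deflection under a unit load at C: L³/(3EI) = 91.54/EI.
Compatibility at C: δ_0 − R_C·δ_{CC} = 0, so R_C = 3530/91.54 = 38.56 kN.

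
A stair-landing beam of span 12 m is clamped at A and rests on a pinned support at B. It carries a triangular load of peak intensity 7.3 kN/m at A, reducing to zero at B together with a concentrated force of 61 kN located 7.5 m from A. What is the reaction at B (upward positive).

R_B = 37.06 kN

Release the roller at B. Primary structure: cantilever fixed at A.
Deflection at B on the released cantilever, summing each load's contribution:
  triangular load, peak 7.3 at the fixed end: w₀L⁴/(30EI) = 5046/EI
  point load 61 at a = 7.5: Pa²(3L − a)/(6EI) = 16298/EI
  δ_0 = 21344/EI
Tip deflection under a unit load at B: L³/(3EI) = 576/EI.
The prop prevents deflection at B: R_B = δ_0/δ_{BB} = 21344/576 = 37.06 kN.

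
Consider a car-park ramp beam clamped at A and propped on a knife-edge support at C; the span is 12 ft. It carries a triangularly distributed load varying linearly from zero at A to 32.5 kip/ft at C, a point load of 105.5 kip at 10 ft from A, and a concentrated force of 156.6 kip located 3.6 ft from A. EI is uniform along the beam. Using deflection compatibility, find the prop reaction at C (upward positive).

R_C = 205.6 kip

Remove the prop at C; the released (primary) structure is a cantilever built in at A.
Deflection at C on the released cantilever, summing each load's contribution:
  triangular load, peak 32.5 at the free end: 11w₀L⁴/(120EI) = 61776/EI
  point load 105.5 at a = 10: Pa²(3L − a)/(6EI) = 45717/EI
  point load 156.6 at a = 3.6: Pa²(3L − a)/(6EI) = 10959/EI
  δ_0 = 118452/EI
Tip deflection under a unit load at C: L³/(3EI) = 576/EI.
Compatibility at C: δ_0 − R_C·δ_{CC} = 0, so R_C = 118452/576 = 205.6 kip.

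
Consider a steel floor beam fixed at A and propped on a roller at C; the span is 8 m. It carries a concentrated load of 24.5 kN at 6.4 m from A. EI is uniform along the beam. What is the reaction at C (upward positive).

Choose R_C as the redundant. The primary structure is the cantilever fixed at A.
Deflection at C on the released cantilever, summing each load's contribution:
  point load 24.5 at a = 6.4: Pa²(3L − a)/(6EI) = 2944/EI
Flexibility coefficient — unit upward force at C: δ_{CC} = L³/(3EI) = 170.7/EI.
The prop prevents deflection at C: R_C = δ_0/δ_{CC} = 2944/170.7 = 17.25 kN.

R_C = 17.25 kN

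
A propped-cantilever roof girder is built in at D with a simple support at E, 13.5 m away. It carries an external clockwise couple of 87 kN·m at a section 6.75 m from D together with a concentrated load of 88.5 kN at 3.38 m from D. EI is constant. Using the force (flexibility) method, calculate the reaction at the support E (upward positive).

Remove the prop at E; the released (primary) structure is a cantilever built in at D.
Free-end deflection of the primary structure under the applied loading (downward +):
  clockwise couple 87 at a = 6.75: M₀a(2L − a)/(2EI) = 5946/EI
  point load 88.5 at a = 3.38: Pa²(3L − a)/(6EI) = 6255/EI
  δ_0 = 12201/EI
Flexibility coefficient — unit upward force at E: δ_{EE} = L³/(3EI) = 820.1/EI.
Compatibility at E: δ_0 − R_E·δ_{EE} = 0, so R_E = 12201/820.1 = 14.88 kN.

R_E = 14.88 kN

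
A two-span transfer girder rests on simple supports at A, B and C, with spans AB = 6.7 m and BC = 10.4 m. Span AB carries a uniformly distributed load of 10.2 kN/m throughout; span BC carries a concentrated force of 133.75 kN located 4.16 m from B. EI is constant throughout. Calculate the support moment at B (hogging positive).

Release continuity at B by inserting a hinge; the redundant is the internal moment M_B. The primary structure is two simply-supported spans AB and BC.
Rotations at B on the released spans (each span's end-slope, ×1/EI):
  span AB: UDL 10.2: wL³/(24EI) = 127.8/EI
  span BC: point load 133.75 at a = 4.16: Pab(L + b)/(6LEI) = 925.8/EI
  relative rotation θ_0 = (127.8 + 925.8)/EI = 1054/EI
A unit hogging moment at B produces rotation L₁/(3EI) + L₂/(3EI) = 5.7/EI.
Slope continuity at B: θ_0 = M_B·5.7/EI, so M_B = 1054/5.7 = 184.9 kN·m (hogging).

M_B = 184.9 kN·m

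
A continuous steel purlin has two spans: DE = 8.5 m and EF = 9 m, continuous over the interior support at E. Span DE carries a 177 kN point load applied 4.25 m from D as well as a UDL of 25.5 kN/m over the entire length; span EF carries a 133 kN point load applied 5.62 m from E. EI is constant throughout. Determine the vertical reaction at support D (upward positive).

Release continuity at E by inserting a hinge; the redundant is the internal moment M_E. The primary structure is two simply-supported spans DE and EF.
Discontinuity in slope at E on the released structure — sum the simple-span end rotations:
  span DE: point load 177 at a = 4.25: Pab(L + a)/(6LEI) = 799.3/EI
  span DE: UDL 25.5: wL³/(24EI) = 652.5/EI
  span EF: point load 133 at a = 5.62: Pab(L + b)/(6LEI) = 579.2/EI
  relative rotation θ_0 = (1452 + 579.2)/EI = 2031/EI
A unit hogging moment at E produces rotation L₁/(3EI) + L₂/(3EI) = 5.833/EI.
Slope continuity at E: θ_0 = M_E·5.833/EI, so M_E = 2031/5.833 = 348.2 kN·m (hogging).
Span DE, ΣM about D with M_E applied at E: R_E^{DE}·8.5 = 1673 + 348.2, so R_E^{DE} = 237.8 kN and R_D = 393.8 − 237.8 = 155.9 kN.

R_D = 155.9 kN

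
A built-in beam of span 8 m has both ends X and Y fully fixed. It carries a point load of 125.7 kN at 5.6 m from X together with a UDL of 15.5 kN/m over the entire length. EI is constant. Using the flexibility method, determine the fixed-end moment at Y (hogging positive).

M_Y = 230.5 kN·m

Take the two fixed-end moments M_X, M_Y as redundants; the released structure is the simple span XY.
On the primary (simply-supported) span, the end slopes from the loading are:
  at X: point load 125.7 at a = 5.6: Pab(L + b)/(6LEI) = 366/EI
  at Y: point load 125.7 at a = 5.6: Pab(L + a)/(6LEI) = 478.7/EI
  at X: UDL 15.5: wL³/(24EI) = 330.7/EI
  at Y: UDL 15.5: wL³/(24EI) = 330.7/EI
  θ_X0 = 696.7/EI,  θ_Y0 = 809.3/EI
Flexibility coefficients: a unit moment at one end gives L/(3EI) there and L/(6EI) at the far end, so f₁₁ = f₂₂ = 2.667/EI and f₁₂ = f₂₁ = 1.333/EI.
Compatibility — zero rotation at each built-in end:
  2.667 M_X + 1.333 M_Y = 696.7
  1.333 M_X + 2.667 M_Y = 809.3
Solving the pair gives M_X = 146 kN·m and M_Y = 230.5 kN·m (hogging).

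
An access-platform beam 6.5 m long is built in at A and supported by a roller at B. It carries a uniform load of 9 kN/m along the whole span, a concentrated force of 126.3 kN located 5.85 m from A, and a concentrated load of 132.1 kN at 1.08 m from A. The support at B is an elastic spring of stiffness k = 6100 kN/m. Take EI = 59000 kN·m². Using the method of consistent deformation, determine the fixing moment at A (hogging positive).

M_A = 280.8 kN·m

Choose R_B as the redundant. The primary structure is the cantilever fixed at A.
Deflection at B on the released cantilever, summing each load's contribution:
  UDL 9: wL⁴/(8EI) = 2008/EI
  point load 126.3 at a = 5.85: Pa²(3L − a)/(6EI) = 9833/EI
  point load 132.1 at a = 1.08: Pa²(3L − a)/(6EI) = 473/EI
  δ_0 = 12314/EI
Flexibility coefficient — unit upward force at B: δ_{BB} = L³/(3EI) = 91.54/EI.
With EI = 59000 kN·m²: δ_0 = 0.20872 m and δ_{BB} = 0.001552 m/kN.
Compatibility — the spring shortens by R_B/k under the reaction it provides: δ_0 − R_B·δ_{BB} = R_B/k. With 1/k = 0.000164 m/kN, R_B = δ_0 / (δ_{BB} + 1/k) = 0.20872 / (0.001552 + 0.000164) = 121.7 kN.
Moment equilibrium about A: M_A = Σ(load moments about A) − R_B·L = 1072 − 121.7×6.5 = 280.8 kN·m.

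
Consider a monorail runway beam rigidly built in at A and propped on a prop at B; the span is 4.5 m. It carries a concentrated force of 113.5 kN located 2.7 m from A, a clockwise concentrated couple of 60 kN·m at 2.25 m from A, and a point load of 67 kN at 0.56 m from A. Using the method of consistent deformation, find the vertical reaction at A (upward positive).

Choose R_B as the redundant. The primary structure is the cantilever fixed at A.
Deflection at B on the released cantilever, summing each load's contribution:
  point load 113.5 at a = 2.7: Pa²(3L − a)/(6EI) = 1489/EI
  clockwise couple 60 at a = 2.25: M₀a(2L − a)/(2EI) = 455.6/EI
  point load 67 at a = 0.56: Pa²(3L − a)/(6EI) = 45.31/EI
  δ_0 = 1990/EI
Flexibility coefficient — unit upward force at B: δ_{BB} = L³/(3EI) = 30.38/EI.
Compatibility at B: δ_0 − R_B·δ_{BB} = 0, so R_B = 1990/30.38 = 65.52 kN.
Vertical equilibrium: R_A = ΣP − R_B = 180.5 − 65.52 = 115 kN.

R_A = 115 kN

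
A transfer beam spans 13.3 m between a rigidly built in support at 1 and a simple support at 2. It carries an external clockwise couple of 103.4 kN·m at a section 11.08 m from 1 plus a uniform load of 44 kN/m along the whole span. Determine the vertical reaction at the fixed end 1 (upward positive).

Choose R_2 as the redundant. The primary structure is the cantilever fixed at 1.
Primary-structure tip deflection at 2 by superposition:
  clockwise couple 103.4 at a = 11.08: M₀a(2L − a)/(2EI) = 8890/EI
  UDL 44: wL⁴/(8EI) = 172095/EI
  δ_0 = 180986/EI
Tip deflection under a unit load at 2: L³/(3EI) = 784.2/EI.
The prop prevents deflection at 2: R_2 = δ_0/δ_{22} = 180986/784.2 = 230.8 kN.
Vertical equilibrium: R_1 = ΣP − R_2 = 585.2 − 230.8 = 354.4 kN.

R_1 = 354.4 kN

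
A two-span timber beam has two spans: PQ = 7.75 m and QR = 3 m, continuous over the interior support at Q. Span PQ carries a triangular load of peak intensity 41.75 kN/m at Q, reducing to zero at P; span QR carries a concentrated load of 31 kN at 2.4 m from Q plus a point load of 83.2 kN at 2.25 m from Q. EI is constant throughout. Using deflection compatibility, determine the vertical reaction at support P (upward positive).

Insert a hinge at Q; M_Q is the redundant, and each span becomes simply supported.
Rotations at Q on the released spans (each span's end-slope, ×1/EI):
  span PQ: triangular load, peak 41.75: w₀L³/(45EI) = 431.9/EI
  span QR: point load 31 at a = 2.4: Pab(L + b)/(6LEI) = 8.928/EI
  span QR: point load 83.2 at a = 2.25: Pab(L + b)/(6LEI) = 29.25/EI
  relative rotation θ_0 = (431.9 + 38.18)/EI = 470/EI
A unit hogging moment at Q produces rotation L₁/(3EI) + L₂/(3EI) = 3.583/EI.
Slope continuity at Q: θ_0 = M_Q·3.583/EI, so M_Q = 470/3.583 = 131.2 kN·m (hogging).
Span PQ, ΣM about P with M_Q applied at Q: R_Q^{PQ}·7.75 = 835.9 + 131.2, so R_Q^{PQ} = 124.8 kN and R_P = 161.8 − 124.8 = 37 kN.

R_P = 37 kN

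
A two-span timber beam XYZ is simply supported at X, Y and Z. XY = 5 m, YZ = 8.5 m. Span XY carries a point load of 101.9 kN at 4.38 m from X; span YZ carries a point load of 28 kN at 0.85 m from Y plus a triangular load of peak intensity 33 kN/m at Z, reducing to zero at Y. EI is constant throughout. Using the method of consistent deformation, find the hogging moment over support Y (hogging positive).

Insert a hinge at Y; M_Y is the redundant, and each span becomes simply supported.
Rotations at Y on the released spans (each span's end-slope, ×1/EI):
  span XY: point load 101.9 at a = 4.38: Pab(L + a)/(6LEI) = 86.52/EI
  span YZ: point load 28 at a = 0.85: Pab(L + b)/(6LEI) = 57.66/EI
  span YZ: triangular load, peak 33: 7w₀L³/(360EI) = 394.1/EI
  relative rotation θ_0 = (86.52 + 451.7)/EI = 538.2/EI
A unit hogging moment at Y produces rotation L₁/(3EI) + L₂/(3EI) = 4.5/EI.
Compatibility: M_Y·(L₁+L₂)/(3EI) = θ_0, giving M_Y = 119.6 kN·m (hogging).

M_Y = 119.6 kN·m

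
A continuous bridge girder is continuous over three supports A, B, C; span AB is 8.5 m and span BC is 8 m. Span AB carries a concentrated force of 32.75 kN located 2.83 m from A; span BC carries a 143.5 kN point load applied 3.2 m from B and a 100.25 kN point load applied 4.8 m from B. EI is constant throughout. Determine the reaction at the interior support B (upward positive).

R_B = 184 kN

Take M_B as the redundant. Released structure: two simple spans AB and BC with a hinge at B.
Discontinuity in slope at B on the released structure — sum the simple-span end rotations:
  span AB: point load 32.75 at a = 2.83: Pab(L + a)/(6LEI) = 116.7/EI
  span BC: point load 143.5 at a = 3.2: Pab(L + b)/(6LEI) = 587.8/EI
  span BC: point load 100.25 at a = 4.8: Pab(L + b)/(6LEI) = 359.3/EI
  relative rotation θ_0 = (116.7 + 947.1)/EI = 1064/EI
A unit hogging moment at B produces rotation L₁/(3EI) + L₂/(3EI) = 5.5/EI.
Compatibility: M_B·(L₁+L₂)/(3EI) = θ_0, giving M_B = 193.4 kN·m (hogging).
Span AB, ΣM about A with M_B applied at B: R_B^{AB}·8.5 = 92.68 + 193.4, so R_B^{AB} = 33.66 kN and R_A = 32.75 − 33.66 = -0.9093 kN.
Span BC, ΣM about C: R_B^{BC}·8 = 1010 + 193.4, so R_B^{BC} = 150.4 kN and R_C = 243.8 − 150.4 = 93.37 kN.
R_B = 33.66 + 150.4 = 184 kN.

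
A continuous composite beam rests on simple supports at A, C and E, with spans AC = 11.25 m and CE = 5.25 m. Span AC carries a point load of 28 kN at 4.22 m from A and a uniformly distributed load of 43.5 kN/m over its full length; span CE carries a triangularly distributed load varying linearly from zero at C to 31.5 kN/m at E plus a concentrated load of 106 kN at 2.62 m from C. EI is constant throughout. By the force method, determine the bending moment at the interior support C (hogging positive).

Release continuity at C by inserting a hinge; the redundant is the internal moment M_C. The primary structure is two simply-supported spans AC and CE.
End slopes at the hinge C, treating each span as simply supported:
  span AC: point load 28 at a = 4.22: Pab(L + a)/(6LEI) = 190.4/EI
  span AC: UDL 43.5: wL³/(24EI) = 2581/EI
  span CE: triangular load, peak 31.5: 7w₀L³/(360EI) = 88.63/EI
  span CE: point load 106 at a = 2.62: Pab(L + b)/(6LEI) = 182.7/EI
  relative rotation θ_0 = (2771 + 271.3)/EI = 3042/EI
A unit hogging moment at C produces rotation L₁/(3EI) + L₂/(3EI) = 5.5/EI.
Slope continuity at C: θ_0 = M_C·5.5/EI, so M_C = 3042/5.5 = 553.2 kN·m (hogging).

M_C = 553.2 kN·m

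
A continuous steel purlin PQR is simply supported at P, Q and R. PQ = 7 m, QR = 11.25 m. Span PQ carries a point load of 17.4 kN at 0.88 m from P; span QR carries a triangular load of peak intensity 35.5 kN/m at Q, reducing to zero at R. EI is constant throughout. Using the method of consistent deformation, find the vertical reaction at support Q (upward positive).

R_Q = 178.8 kN

Insert a hinge at Q; M_Q is the redundant, and each span becomes simply supported.
End slopes at the hinge Q, treating each span as simply supported:
  span PQ: point load 17.4 at a = 0.88: Pab(L + a)/(6LEI) = 17.58/EI
  span QR: triangular load, peak 35.5: w₀L³/(45EI) = 1123/EI
  relative rotation θ_0 = (17.58 + 1123)/EI = 1141/EI
A unit hogging moment at Q produces rotation L₁/(3EI) + L₂/(3EI) = 6.083/EI.
Compatibility: M_Q·(L₁+L₂)/(3EI) = θ_0, giving M_Q = 187.5 kN·m (hogging).
Span PQ, ΣM about P with M_Q applied at Q: R_Q^{PQ}·7 = 15.31 + 187.5, so R_Q^{PQ} = 28.98 kN and R_P = 17.4 − 28.98 = -11.58 kN.
Span QR, ΣM about R: R_Q^{QR}·11.25 = 1498 + 187.5, so R_Q^{QR} = 149.8 kN and R_R = 199.7 − 149.8 = 49.89 kN.
R_Q = 28.98 + 149.8 = 178.8 kN.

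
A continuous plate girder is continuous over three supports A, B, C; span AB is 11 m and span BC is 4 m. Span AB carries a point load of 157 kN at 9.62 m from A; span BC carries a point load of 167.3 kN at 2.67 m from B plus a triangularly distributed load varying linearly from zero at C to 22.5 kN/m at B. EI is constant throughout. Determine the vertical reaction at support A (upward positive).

R_A = 4.876 kN

Release continuity at B by inserting a hinge; the redundant is the internal moment M_B. The primary structure is two simply-supported spans AB and BC.
Discontinuity in slope at B on the released structure — sum the simple-span end rotations:
  span AB: point load 157 at a = 9.62: Pab(L + a)/(6LEI) = 651.2/EI
  span BC: point load 167.3 at a = 2.67: Pab(L + b)/(6LEI) = 131.9/EI
  span BC: triangular load, peak 22.5: w₀L³/(45EI) = 32/EI
  relative rotation θ_0 = (651.2 + 163.9)/EI = 815.1/EI
A unit hogging moment at B produces rotation L₁/(3EI) + L₂/(3EI) = 5/EI.
Compatibility: M_B·(L₁+L₂)/(3EI) = θ_0, giving M_B = 163 kN·m (hogging).
Span AB, ΣM about A with M_B applied at B: R_B^{AB}·11 = 1510 + 163, so R_B^{AB} = 152.1 kN and R_A = 157 − 152.1 = 4.876 kN.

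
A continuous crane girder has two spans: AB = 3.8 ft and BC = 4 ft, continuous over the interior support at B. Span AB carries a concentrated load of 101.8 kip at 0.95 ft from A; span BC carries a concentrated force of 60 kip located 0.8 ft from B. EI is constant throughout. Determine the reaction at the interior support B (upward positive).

Release continuity at B by inserting a hinge; the redundant is the internal moment M_B. The primary structure is two simply-supported spans AB and BC.
Rotations at B on the released spans (each span's end-slope, ×1/EI):
  span AB: point load 101.8 at a = 0.95: Pab(L + a)/(6LEI) = 57.42/EI
  span BC: point load 60 at a = 0.8: Pab(L + b)/(6LEI) = 46.08/EI
  relative rotation θ_0 = (57.42 + 46.08)/EI = 103.5/EI
A unit hogging moment at B produces rotation L₁/(3EI) + L₂/(3EI) = 2.6/EI.
Slope continuity at B: θ_0 = M_B·2.6/EI, so M_B = 103.5/2.6 = 39.81 kip·ft (hogging).
Span AB, ΣM about A with M_B applied at B: R_B^{AB}·3.8 = 96.71 + 39.81, so R_B^{AB} = 35.93 kip and R_A = 101.8 − 35.93 = 65.87 kip.
Span BC, ΣM about C: R_B^{BC}·4 = 192 + 39.81, so R_B^{BC} = 57.95 kip and R_C = 60 − 57.95 = 2.048 kip.
R_B = 35.93 + 57.95 = 93.88 kip.

R_B = 93.88 kip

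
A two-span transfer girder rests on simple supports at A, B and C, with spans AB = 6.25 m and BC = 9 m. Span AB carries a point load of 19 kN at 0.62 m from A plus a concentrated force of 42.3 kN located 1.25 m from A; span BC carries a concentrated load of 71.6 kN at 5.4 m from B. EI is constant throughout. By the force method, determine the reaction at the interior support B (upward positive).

Release continuity at B by inserting a hinge; the redundant is the internal moment M_B. The primary structure is two simply-supported spans AB and BC.
Rotations at B on the released spans (each span's end-slope, ×1/EI):
  span AB: point load 19 at a = 0.62: Pab(L + a)/(6LEI) = 12.15/EI
  span AB: point load 42.3 at a = 1.25: Pab(L + a)/(6LEI) = 52.88/EI
  span BC: point load 71.6 at a = 5.4: Pab(L + b)/(6LEI) = 324.8/EI
  relative rotation θ_0 = (65.03 + 324.8)/EI = 389.8/EI
A unit hogging moment at B produces rotation L₁/(3EI) + L₂/(3EI) = 5.083/EI.
Slope continuity at B: θ_0 = M_B·5.083/EI, so M_B = 389.8/5.083 = 76.68 kN·m (hogging).
Span AB, ΣM about A with M_B applied at B: R_B^{AB}·6.25 = 64.66 + 76.68, so R_B^{AB} = 22.61 kN and R_A = 61.3 − 22.61 = 38.69 kN.
Span BC, ΣM about C: R_B^{BC}·9 = 257.8 + 76.68, so R_B^{BC} = 37.16 kN and R_C = 71.6 − 37.16 = 34.44 kN.
R_B = 22.61 + 37.16 = 59.77 kN.

R_B = 59.77 kN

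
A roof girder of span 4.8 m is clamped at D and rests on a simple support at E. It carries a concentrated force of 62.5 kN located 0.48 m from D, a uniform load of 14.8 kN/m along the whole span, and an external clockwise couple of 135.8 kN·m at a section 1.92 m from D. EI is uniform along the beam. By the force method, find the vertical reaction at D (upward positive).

R_D = 78.83 kN

Choose R_E as the redundant. The primary structure is the cantilever fixed at D.
Downward deflection at the released point E due to the loads:
  point load 62.5 at a = 0.48: Pa²(3L − a)/(6EI) = 33.41/EI
  UDL 14.8: wL⁴/(8EI) = 982.1/EI
  clockwise couple 135.8 at a = 1.92: M₀a(2L − a)/(2EI) = 1001/EI
  δ_0 = 2017/EI
Tip deflection under a unit load at E: L³/(3EI) = 36.86/EI.
Compatibility at E: δ_0 − R_E·δ_{EE} = 0, so R_E = 2017/36.86 = 54.71 kN.
Vertical equilibrium: R_D = ΣP − R_E = 133.5 − 54.71 = 78.83 kN.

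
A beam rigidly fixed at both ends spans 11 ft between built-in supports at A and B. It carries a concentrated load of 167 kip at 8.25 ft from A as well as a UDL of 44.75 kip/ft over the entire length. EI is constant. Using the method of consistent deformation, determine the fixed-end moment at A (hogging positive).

Take the two fixed-end moments M_A, M_B as redundants; the released structure is the simple span AB.
On the primary (simply-supported) span, the end slopes from the loading are:
  at A: point load 167 at a = 8.25: Pab(L + b)/(6LEI) = 789.3/EI
  at B: point load 167 at a = 8.25: Pab(L + a)/(6LEI) = 1105/EI
  at A: UDL 44.75: wL³/(24EI) = 2482/EI
  at B: UDL 44.75: wL³/(24EI) = 2482/EI
  θ_A0 = 3271/EI,  θ_B0 = 3587/EI
Flexibility coefficients: a unit moment at one end gives L/(3EI) there and L/(6EI) at the far end, so f₁₁ = f₂₂ = 3.667/EI and f₁₂ = f₂₁ = 1.833/EI.
Compatibility — zero rotation at each built-in end:
  3.667 M_A + 1.833 M_B = 3271
  1.833 M_A + 3.667 M_B = 3587
Solving the pair gives M_A = 537.3 kip·ft and M_B = 709.6 kip·ft (hogging).

M_A = 537.3 kip·ft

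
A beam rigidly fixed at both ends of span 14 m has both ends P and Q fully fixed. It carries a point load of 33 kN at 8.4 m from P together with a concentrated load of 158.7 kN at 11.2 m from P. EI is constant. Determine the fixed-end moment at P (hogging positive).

Take the two fixed-end moments M_P, M_Q as redundants; the released structure is the simple span PQ.
Simple-span end rotations at P and Q under the given loads:
  at P: point load 33 at a = 8.4: Pab(L + b)/(6LEI) = 362.2/EI
  at Q: point load 33 at a = 8.4: Pab(L + a)/(6LEI) = 414/EI
  at P: point load 158.7 at a = 11.2: Pab(L + b)/(6LEI) = 995.4/EI
  at Q: point load 158.7 at a = 11.2: Pab(L + a)/(6LEI) = 1493/EI
  θ_P0 = 1358/EI,  θ_Q0 = 1907/EI
Flexibility coefficients: a unit moment at one end gives L/(3EI) there and L/(6EI) at the far end, so f₁₁ = f₂₂ = 4.667/EI and f₁₂ = f₂₁ = 2.333/EI.
Compatibility — zero rotation at each built-in end:
  4.667 M_P + 2.333 M_Q = 1358
  2.333 M_P + 4.667 M_Q = 1907
Solving the pair gives M_P = 115.4 kN·m and M_Q = 350.9 kN·m (hogging).

M_P = 115.4 kN·m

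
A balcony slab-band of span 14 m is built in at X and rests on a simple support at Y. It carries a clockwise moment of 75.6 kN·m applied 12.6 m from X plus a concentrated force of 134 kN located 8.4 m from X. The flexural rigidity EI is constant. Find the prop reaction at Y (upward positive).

R_Y = 65.91 kN

Take the reaction at Y as the redundant and release it; the primary structure is a cantilever fixed at X.
Primary-structure tip deflection at Y by superposition:
  clockwise couple 75.6 at a = 12.6: M₀a(2L − a)/(2EI) = 7335/EI
  point load 134 at a = 8.4: Pa²(3L − a)/(6EI) = 52948/EI
  δ_0 = 60283/EI
Tip deflection under a unit load at Y: L³/(3EI) = 914.7/EI.
The prop prevents deflection at Y: R_Y = δ_0/δ_{YY} = 60283/914.7 = 65.91 kN.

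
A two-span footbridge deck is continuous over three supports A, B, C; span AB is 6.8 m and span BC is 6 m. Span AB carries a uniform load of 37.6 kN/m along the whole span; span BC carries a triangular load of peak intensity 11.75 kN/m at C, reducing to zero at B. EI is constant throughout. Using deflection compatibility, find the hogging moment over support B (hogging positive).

M_B = 127 kN·m

Insert a hinge at B; M_B is the redundant, and each span becomes simply supported.
Discontinuity in slope at B on the released structure — sum the simple-span end rotations:
  span AB: UDL 37.6: wL³/(24EI) = 492.6/EI
  span BC: triangular load, peak 11.75: 7w₀L³/(360EI) = 49.35/EI
  relative rotation θ_0 = (492.6 + 49.35)/EI = 542/EI
A unit hogging moment at B produces rotation L₁/(3EI) + L₂/(3EI) = 4.267/EI.
Slope continuity at B: θ_0 = M_B·4.267/EI, so M_B = 542/4.267 = 127 kN·m (hogging).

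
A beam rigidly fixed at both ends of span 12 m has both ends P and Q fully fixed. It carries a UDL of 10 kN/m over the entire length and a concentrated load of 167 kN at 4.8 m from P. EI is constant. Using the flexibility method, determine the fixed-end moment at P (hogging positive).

M_P = 408.6 kN·m

Take the two fixed-end moments M_P, M_Q as redundants; the released structure is the simple span PQ.
End rotations of the released simple span under the applied load (×1/EI):
  at P: UDL 10: wL³/(24EI) = 720/EI
  at Q: UDL 10: wL³/(24EI) = 720/EI
  at P: point load 167 at a = 4.8: Pab(L + b)/(6LEI) = 1539/EI
  at Q: point load 167 at a = 4.8: Pab(L + a)/(6LEI) = 1347/EI
  θ_P0 = 2259/EI,  θ_Q0 = 2067/EI
Flexibility coefficients: a unit moment at one end gives L/(3EI) there and L/(6EI) at the far end, so f₁₁ = f₂₂ = 4/EI and f₁₂ = f₂₁ = 2/EI.
Compatibility — zero rotation at each built-in end:
  4 M_P + 2 M_Q = 2259
  2 M_P + 4 M_Q = 2067
Solving the pair gives M_P = 408.6 kN·m and M_Q = 312.4 kN·m (hogging).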